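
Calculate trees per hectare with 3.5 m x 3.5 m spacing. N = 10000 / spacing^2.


N = 10000 / 3.5^2 = 10000 / 12.25 = 816.327 ≈ 816 trees/ha

816 trees/ha


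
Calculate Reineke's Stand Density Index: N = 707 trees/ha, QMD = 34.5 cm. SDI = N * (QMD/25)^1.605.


QMD/25 = 34.5/25 = 1.38
(1.38)^1.605 = exp(1.605 * ln(1.38)) = exp(1.605 * 0.322083) = exp(0.516943) = 1.67689
SDI = 707 * 1.67689 = 1185.56 ≈ 1186

1186


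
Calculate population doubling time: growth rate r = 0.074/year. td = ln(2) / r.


td = ln(2) / 0.074 = 0.693147 / 0.074 = 9.36685 ≈ 9.4 years

9.4 years


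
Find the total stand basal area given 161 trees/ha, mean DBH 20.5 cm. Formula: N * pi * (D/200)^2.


(D/200)^2 = (20.5/200)^2 = 0.1025^2 = 0.01050625
Individual BA = 3.141593 * 0.01050625 = 0.0330064 m^2
Stand BA = 161 * 0.0330064 = 5.31403 ≈ 5.31 m^2/ha

5.31 m^2/ha


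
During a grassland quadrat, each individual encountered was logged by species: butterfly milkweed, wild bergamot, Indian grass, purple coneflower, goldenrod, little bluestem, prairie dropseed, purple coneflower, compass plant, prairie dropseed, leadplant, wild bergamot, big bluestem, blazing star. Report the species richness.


Total individuals logged = 14
Distinct species (count of individuals): butterfly milkweed (1), wild bergamot (2), Indian grass (1), purple coneflower (2), goldenrod (1), little bluestem (1), prairie dropseed (2), compass plant (1), leadplant (1), big bluestem (1), blazing star (1)
Species richness = number of distinct species = 11

11


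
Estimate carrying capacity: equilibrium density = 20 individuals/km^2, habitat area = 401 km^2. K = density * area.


K = 20 * 401 = 8020 individuals

8020 individuals


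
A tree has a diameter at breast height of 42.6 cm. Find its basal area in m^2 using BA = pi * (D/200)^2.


D/200 = 42.6/200 = 0.213 m
(D/200)^2 = 0.213^2 = 0.045369
BA = 3.141593 * 0.045369 = 0.142531 ≈ 0.1425 m^2

0.1425 m^2


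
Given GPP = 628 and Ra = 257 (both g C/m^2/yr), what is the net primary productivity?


NPP = GPP - Ra = 628 - 257 = 371 g C/m^2/yr

371 g C/m^2/yr


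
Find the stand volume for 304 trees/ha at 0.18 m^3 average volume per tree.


V_stand = 304 * 0.18 = 54.72 ≈ 54.7 m^3/ha

54.7 m^3/ha


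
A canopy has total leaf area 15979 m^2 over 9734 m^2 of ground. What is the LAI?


LAI = 15979 / 9734 = 1.6416 ≈ 1.64

1.64


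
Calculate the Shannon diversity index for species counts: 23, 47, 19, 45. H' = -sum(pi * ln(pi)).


Total N = 23 + 47 + 19 + 45 = 134
Per-species terms:
  p = 23/134 = 0.171642; ln(p) = -1.762344; p*ln(p) = 0.171642 * (-1.762344) = -0.302492
  p = 47/134 = 0.350746; ln(p) = -1.047693; p*ln(p) = 0.350746 * (-1.047693) = -0.367474
  p = 19/134 = 0.141791; ln(p) = -1.953401; p*ln(p) = 0.141791 * (-1.953401) = -0.276975
  p = 45/134 = 0.335821; ln(p) = -1.091177; p*ln(p) = 0.335821 * (-1.091177) = -0.366440
sum(p*ln(p)) = (-0.302492) + (-0.367474) + (-0.276975) + (-0.366440) = -1.313381
H' = -(-1.313381) = 1.313381 ≈ 1.3134

1.3134


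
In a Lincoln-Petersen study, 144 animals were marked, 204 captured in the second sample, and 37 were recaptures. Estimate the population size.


N = M * C / R = 144 * 204 / 37 = 29376 / 37 = 793.95 ≈ 794

794 individuals


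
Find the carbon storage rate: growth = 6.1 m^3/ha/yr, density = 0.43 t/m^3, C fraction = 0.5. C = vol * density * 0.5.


C = 6.1 * 0.43 * 0.5 = 1.3115 ≈ 1.31 t C/ha/yr

1.31 t C/ha/yr


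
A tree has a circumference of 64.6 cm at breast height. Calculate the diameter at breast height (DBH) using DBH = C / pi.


DBH = C / pi = 64.6 / 3.141593 = 20.5628 ≈ 20.56 cm

20.56 cm


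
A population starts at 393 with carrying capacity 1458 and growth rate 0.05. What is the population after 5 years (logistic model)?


(K - N0)/N0 = (1458 - 393)/393 = 1065/393 = 2.70992
r*t = 0.05 * 5 = 0.25; exp(-0.25) = 0.778801
2.70992 * 0.778801 = 2.11049
1 + 2.11049 = 3.11049
N = 1458 / 3.11049 = 468.736 ≈ 469

469


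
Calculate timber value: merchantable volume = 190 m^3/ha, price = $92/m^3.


Value = 190 * 92 = $17480/ha

$17480/ha


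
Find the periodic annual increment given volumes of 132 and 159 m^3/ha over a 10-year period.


PAI = (V2 - V1) / period = (159 - 132) / 10 = 27 / 10 = 2.70 m^3/ha/yr

2.70 m^3/ha/yr


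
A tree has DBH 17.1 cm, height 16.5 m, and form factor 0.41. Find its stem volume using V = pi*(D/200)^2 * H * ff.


(D/200)^2 = (17.1/200)^2 = 0.0855^2 = 0.00731025
BA = 3.141593 * 0.00731025 = 0.0229658 m^2
V = 0.0229658 * 16.5 * 0.41 = 0.155364 ≈ 0.155 m^3

0.155 m^3


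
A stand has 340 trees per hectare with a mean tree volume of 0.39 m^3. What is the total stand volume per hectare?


V_stand = 340 * 0.39 = 132.6 m^3/ha

132.6 m^3/ha


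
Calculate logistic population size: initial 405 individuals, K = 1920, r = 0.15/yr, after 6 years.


(K - N0)/N0 = (1920 - 405)/405 = 1515/405 = 3.74074
r*t = 0.15 * 6 = 0.9; exp(-0.9) = 0.406570
3.74074 * 0.406570 = 1.52087
1 + 1.52087 = 2.52087
N = 1920 / 2.52087 = 761.642 ≈ 762

762


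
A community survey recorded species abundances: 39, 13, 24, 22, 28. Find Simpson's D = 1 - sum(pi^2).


Total N = 39 + 13 + 24 + 22 + 28 = 126
Per-species terms:
  p = 39/126 = 0.309524; p^2 = 0.309524^2 = 0.095805
  p = 13/126 = 0.103175; p^2 = 0.103175^2 = 0.010645
  p = 24/126 = 0.190476; p^2 = 0.190476^2 = 0.036281
  p = 22/126 = 0.174603; p^2 = 0.174603^2 = 0.030486
  p = 28/126 = 0.222222; p^2 = 0.222222^2 = 0.049383
sum(p^2) = 0.095805 + 0.010645 + 0.036281 + 0.030486 + 0.049383 = 0.222600
D = 1 - 0.222600 = 0.777400 ≈ 0.7774

0.7774


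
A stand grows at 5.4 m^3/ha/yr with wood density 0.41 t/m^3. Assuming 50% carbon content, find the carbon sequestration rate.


C = 5.4 * 0.41 * 0.5 = 1.107 ≈ 1.11 t C/ha/yr

1.11 t C/ha/yr


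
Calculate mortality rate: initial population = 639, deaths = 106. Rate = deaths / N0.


Mortality rate = 106 / 639 = 0.165884 ≈ 0.1659

0.1659


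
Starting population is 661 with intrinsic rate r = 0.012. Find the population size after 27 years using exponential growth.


r*t = 0.012 * 27 = 0.324
exp(0.324) = 1.38265
N = 661 * 1.38265 = 913.932 ≈ 914

914


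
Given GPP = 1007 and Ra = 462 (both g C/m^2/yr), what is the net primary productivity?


NPP = GPP - Ra = 1007 - 462 = 545 g C/m^2/yr

545 g C/m^2/yr


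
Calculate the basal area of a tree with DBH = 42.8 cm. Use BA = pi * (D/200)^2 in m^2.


D/200 = 42.8/200 = 0.214 m
(D/200)^2 = 0.214^2 = 0.045796
BA = 3.141593 * 0.045796 = 0.143872 ≈ 0.1439 m^2

0.1439 m^2


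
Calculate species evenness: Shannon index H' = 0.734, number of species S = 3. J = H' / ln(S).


ln(3) = 1.09861
J = H' / ln(S) = 0.734 / 1.09861 = 0.668117 ≈ 0.6681

0.6681


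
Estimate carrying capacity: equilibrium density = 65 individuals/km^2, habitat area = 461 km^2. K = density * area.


K = 65 * 461 = 29965 individuals

29965 individuals


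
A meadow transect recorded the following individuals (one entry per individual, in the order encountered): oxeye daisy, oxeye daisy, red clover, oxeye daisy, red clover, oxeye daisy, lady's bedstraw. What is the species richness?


Total individuals logged = 7
Distinct species (count of individuals): oxeye daisy (4), red clover (2), lady's bedstraw (1)
Species richness = number of distinct species = 3

3


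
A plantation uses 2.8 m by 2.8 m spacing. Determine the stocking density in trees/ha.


N = 10000 / 2.8^2 = 10000 / 7.84 = 1275.51 ≈ 1276 trees/ha

1276 trees/ha


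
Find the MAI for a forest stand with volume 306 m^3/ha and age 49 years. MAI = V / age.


MAI = 306 / 49 = 6.2449 ≈ 6.24 m^3/ha/yr

6.24 m^3/ha/yr


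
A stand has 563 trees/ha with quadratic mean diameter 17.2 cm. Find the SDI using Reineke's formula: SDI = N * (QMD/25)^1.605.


QMD/25 = 17.2/25 = 0.688
(0.688)^1.605 = exp(1.605 * ln(0.688)) = exp(1.605 * (-0.373966)) = exp(-0.600215) = 0.548694
SDI = 563 * 0.548694 = 308.915 ≈ 309

309


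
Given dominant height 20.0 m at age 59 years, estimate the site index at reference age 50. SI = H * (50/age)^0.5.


50/59 = 0.847458
(0.847458)^0.5 = 0.920575
SI = 20.0 * 0.920575 = 18.4115 ≈ 18.4 m

18.4 m


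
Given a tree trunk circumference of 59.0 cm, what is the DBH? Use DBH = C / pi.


DBH = C / pi = 59.0 / 3.141593 = 18.7803 ≈ 18.78 cm

18.78 cm


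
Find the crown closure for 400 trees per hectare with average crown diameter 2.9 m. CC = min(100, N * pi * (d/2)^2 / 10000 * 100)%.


(d/2)^2 = (2.9/2)^2 = 1.45^2 = 2.1025
Crown area = 3.141593 * 2.1025 = 6.60520 m^2
N * area / 10000 * 100 = 400 * 6.60520 / 10000 * 100 = 26.4208
CC = min(100, 26.4208) = 26.4208 ≈ 26.4%

26.4%


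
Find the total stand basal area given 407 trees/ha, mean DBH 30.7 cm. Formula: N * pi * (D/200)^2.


(D/200)^2 = (30.7/200)^2 = 0.1535^2 = 0.02356225
Individual BA = 3.141593 * 0.02356225 = 0.0740230 m^2
Stand BA = 407 * 0.0740230 = 30.1274 ≈ 30.13 m^2/ha

30.13 m^2/ha


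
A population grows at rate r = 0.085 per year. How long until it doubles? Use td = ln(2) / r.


td = ln(2) / 0.085 = 0.693147 / 0.085 = 8.15467 ≈ 8.2 years

8.2 years


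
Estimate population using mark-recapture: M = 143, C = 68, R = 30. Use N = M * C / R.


N = M * C / R = 143 * 68 / 30 = 9724 / 30 = 324.13 ≈ 324

324 individuals


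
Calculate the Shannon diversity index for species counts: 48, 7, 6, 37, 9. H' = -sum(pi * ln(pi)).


Total N = 48 + 7 + 6 + 37 + 9 = 107
Per-species terms:
  p = 48/107 = 0.448598; ln(p) = -0.801628; p*ln(p) = 0.448598 * (-0.801628) = -0.359609
  p = 7/107 = 0.065421; ln(p) = -2.726912; p*ln(p) = 0.065421 * (-2.726912) = -0.178397
  p = 6/107 = 0.056075; ln(p) = -2.881065; p*ln(p) = 0.056075 * (-2.881065) = -0.161556
  p = 37/107 = 0.345794; ln(p) = -1.061912; p*ln(p) = 0.345794 * (-1.061912) = -0.367203
  p = 9/107 = 0.084112; ln(p) = -2.475606; p*ln(p) = 0.084112 * (-2.475606) = -0.208228
sum(p*ln(p)) = (-0.359609) + (-0.178397) + (-0.161556) + (-0.367203) + (-0.208228) = -1.274993
H' = -(-1.274993) = 1.274993 ≈ 1.2750

1.2750


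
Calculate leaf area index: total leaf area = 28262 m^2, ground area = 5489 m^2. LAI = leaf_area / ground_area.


LAI = 28262 / 5489 = 5.1488 ≈ 5.15

5.15


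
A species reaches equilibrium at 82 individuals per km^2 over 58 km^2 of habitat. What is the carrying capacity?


K = 82 * 58 = 4756 individuals

4756 individuals


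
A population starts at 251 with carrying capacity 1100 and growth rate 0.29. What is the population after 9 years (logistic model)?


(K - N0)/N0 = (1100 - 251)/251 = 849/251 = 3.38247
r*t = 0.29 * 9 = 2.61; exp(-2.61) = 0.0735345
3.38247 * 0.0735345 = 0.248728
1 + 0.248728 = 1.24873
N = 1100 / 1.24873 = 880.895 ≈ 881

881


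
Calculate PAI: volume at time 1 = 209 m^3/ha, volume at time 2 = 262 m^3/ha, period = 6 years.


PAI = (V2 - V1) / period = (262 - 209) / 6 = 53 / 6 = 8.8333 ≈ 8.83 m^3/ha/yr

8.83 m^3/ha/yr


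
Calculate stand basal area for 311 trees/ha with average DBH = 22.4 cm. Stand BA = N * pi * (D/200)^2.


(D/200)^2 = (22.4/200)^2 = 0.112^2 = 0.012544
Individual BA = 3.141593 * 0.012544 = 0.0394081 m^2
Stand BA = 311 * 0.0394081 = 12.2559 ≈ 12.26 m^2/ha

12.26 m^2/ha


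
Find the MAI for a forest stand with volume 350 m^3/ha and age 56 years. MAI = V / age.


MAI = 350 / 56 = 6.25 m^3/ha/yr

6.25 m^3/ha/yr


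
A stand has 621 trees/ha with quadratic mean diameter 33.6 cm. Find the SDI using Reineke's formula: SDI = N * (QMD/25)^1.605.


QMD/25 = 33.6/25 = 1.344
(1.344)^1.605 = exp(1.605 * ln(1.344)) = exp(1.605 * 0.295650) = exp(0.474518) = 1.60724
SDI = 621 * 1.60724 = 998.096 ≈ 998

998


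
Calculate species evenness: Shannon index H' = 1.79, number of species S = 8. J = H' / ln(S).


ln(8) = 2.07944
J = H' / ln(S) = 1.79 / 2.07944 = 0.860809 ≈ 0.8608

0.8608


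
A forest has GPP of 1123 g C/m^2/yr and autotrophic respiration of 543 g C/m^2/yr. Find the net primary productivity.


NPP = GPP - Ra = 1123 - 543 = 580 g C/m^2/yr

580 g C/m^2/yr


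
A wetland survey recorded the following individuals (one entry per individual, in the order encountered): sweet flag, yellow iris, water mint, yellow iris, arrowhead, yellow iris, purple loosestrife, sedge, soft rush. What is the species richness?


Total individuals logged = 9
Distinct species (count of individuals): sweet flag (1), yellow iris (3), water mint (1), arrowhead (1), purple loosestrife (1), sedge (1), soft rush (1)
Species richness = number of distinct species = 7

7


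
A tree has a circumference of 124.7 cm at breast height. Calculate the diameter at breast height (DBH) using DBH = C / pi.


DBH = C / pi = 124.7 / 3.141593 = 39.6932 ≈ 39.69 cm

39.69 cm


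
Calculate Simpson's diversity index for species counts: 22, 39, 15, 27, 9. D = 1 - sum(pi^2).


Total N = 22 + 39 + 15 + 27 + 9 = 112
Per-species terms:
  p = 22/112 = 0.196429; p^2 = 0.196429^2 = 0.038584
  p = 39/112 = 0.348214; p^2 = 0.348214^2 = 0.121253
  p = 15/112 = 0.133929; p^2 = 0.133929^2 = 0.017937
  p = 27/112 = 0.241071; p^2 = 0.241071^2 = 0.058115
  p = 9/112 = 0.080357; p^2 = 0.080357^2 = 0.006457
sum(p^2) = 0.038584 + 0.121253 + 0.017937 + 0.058115 + 0.006457 = 0.242346
D = 1 - 0.242346 = 0.757654 ≈ 0.7577

0.7577


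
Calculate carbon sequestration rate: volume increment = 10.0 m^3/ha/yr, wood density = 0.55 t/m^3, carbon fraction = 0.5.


C = 10.0 * 0.55 * 0.5 = 2.75 t C/ha/yr

2.75 t C/ha/yr


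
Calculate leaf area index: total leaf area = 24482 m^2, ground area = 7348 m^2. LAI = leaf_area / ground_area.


LAI = 24482 / 7348 = 3.3318 ≈ 3.33

3.33


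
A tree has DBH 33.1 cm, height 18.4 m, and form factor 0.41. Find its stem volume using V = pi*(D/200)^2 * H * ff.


(D/200)^2 = (33.1/200)^2 = 0.1655^2 = 0.02739025
BA = 3.141593 * 0.02739025 = 0.0860490 m^2
V = 0.0860490 * 18.4 * 0.41 = 0.649154 ≈ 0.649 m^3

0.649 m^3


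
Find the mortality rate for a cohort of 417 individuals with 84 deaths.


Mortality rate = 84 / 417 = 0.201439 ≈ 0.2014

0.2014


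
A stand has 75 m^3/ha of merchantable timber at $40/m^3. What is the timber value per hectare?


Value = 75 * 40 = $3000/ha

$3000/ha


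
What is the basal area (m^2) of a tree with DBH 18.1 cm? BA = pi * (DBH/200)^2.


D/200 = 18.1/200 = 0.0905 m
(D/200)^2 = 0.0905^2 = 0.00819025
BA = 3.141593 * 0.00819025 = 0.0257304 ≈ 0.0257 m^2

0.0257 m^2


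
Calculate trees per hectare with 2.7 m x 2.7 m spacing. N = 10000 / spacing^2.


N = 10000 / 2.7^2 = 10000 / 7.29 = 1371.74 ≈ 1372 trees/ha

1372 trees/ha


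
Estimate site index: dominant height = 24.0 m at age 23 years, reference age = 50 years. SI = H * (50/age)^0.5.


50/23 = 2.17391
(2.17391)^0.5 = 1.47442
SI = 24.0 * 1.47442 = 35.3861 ≈ 35.4 m

35.4 m


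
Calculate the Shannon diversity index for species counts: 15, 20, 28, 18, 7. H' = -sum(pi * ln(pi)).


Total N = 15 + 20 + 28 + 18 + 7 = 88
Per-species terms:
  p = 15/88 = 0.170455; ln(p) = -1.769284; p*ln(p) = 0.170455 * (-1.769284) = -0.301583
  p = 20/88 = 0.227273; ln(p) = -1.481603; p*ln(p) = 0.227273 * (-1.481603) = -0.336728
  p = 28/88 = 0.318182; ln(p) = -1.145132; p*ln(p) = 0.318182 * (-1.145132) = -0.364360
  p = 18/88 = 0.204545; ln(p) = -1.586967; p*ln(p) = 0.204545 * (-1.586967) = -0.324606
  p = 7/88 = 0.079545; ln(p) = -2.531432; p*ln(p) = 0.079545 * (-2.531432) = -0.201363
sum(p*ln(p)) = (-0.301583) + (-0.336728) + (-0.364360) + (-0.324606) + (-0.201363) = -1.528640
H' = -(-1.528640) = 1.528640 ≈ 1.5286

1.5286


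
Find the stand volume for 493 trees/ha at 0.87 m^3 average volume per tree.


V_stand = 493 * 0.87 = 428.91 ≈ 428.9 m^3/ha

428.9 m^3/ha


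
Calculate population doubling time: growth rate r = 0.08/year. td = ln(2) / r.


td = ln(2) / 0.08 = 0.693147 / 0.08 = 8.66434 ≈ 8.7 years

8.7 years


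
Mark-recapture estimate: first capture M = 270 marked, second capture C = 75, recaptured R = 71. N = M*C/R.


N = M * C / R = 270 * 75 / 71 = 20250 / 71 = 285.21 ≈ 285

285 individuals


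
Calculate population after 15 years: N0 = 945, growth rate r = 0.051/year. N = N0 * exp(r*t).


r*t = 0.051 * 15 = 0.765
exp(0.765) = 2.14899
N = 945 * 2.14899 = 2030.80 ≈ 2031

2031


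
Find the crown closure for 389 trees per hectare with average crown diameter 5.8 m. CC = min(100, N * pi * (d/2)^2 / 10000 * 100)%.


(d/2)^2 = (5.8/2)^2 = 2.9^2 = 8.41
Crown area = 3.141593 * 8.41 = 26.4208 m^2
N * area / 10000 * 100 = 389 * 26.4208 / 10000 * 100 = 102.777
CC = min(100, 102.777) = 100%

100%


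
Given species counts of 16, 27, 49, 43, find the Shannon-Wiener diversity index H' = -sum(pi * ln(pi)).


Total N = 16 + 27 + 49 + 43 = 135
Per-species terms:
  p = 16/135 = 0.118519; ln(p) = -2.132682; p*ln(p) = 0.118519 * (-2.132682) = -0.252763
  p = 27/135 = 0.200000; ln(p) = -1.609438; p*ln(p) = 0.200000 * (-1.609438) = -0.321888
  p = 49/135 = 0.362963; ln(p) = -1.013454; p*ln(p) = 0.362963 * (-1.013454) = -0.367846
  p = 43/135 = 0.318519; ln(p) = -1.144073; p*ln(p) = 0.318519 * (-1.144073) = -0.364409
sum(p*ln(p)) = (-0.252763) + (-0.321888) + (-0.367846) + (-0.364409) = -1.306906
H' = -(-1.306906) = 1.306906 ≈ 1.3069

1.3069


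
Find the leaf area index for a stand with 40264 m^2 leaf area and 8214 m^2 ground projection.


LAI = 40264 / 8214 = 4.9019 ≈ 4.90

4.90


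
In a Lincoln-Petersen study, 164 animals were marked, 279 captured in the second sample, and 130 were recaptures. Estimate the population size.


N = M * C / R = 164 * 279 / 130 = 45756 / 130 = 351.97 ≈ 352

352 individuals


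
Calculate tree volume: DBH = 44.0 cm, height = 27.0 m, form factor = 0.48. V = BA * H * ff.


(D/200)^2 = (44.0/200)^2 = 0.22^2 = 0.0484
BA = 3.141593 * 0.0484 = 0.152053 m^2
V = 0.152053 * 27.0 * 0.48 = 1.97061 ≈ 1.971 m^3

1.971 m^3


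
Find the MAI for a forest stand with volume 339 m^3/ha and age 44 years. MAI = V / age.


MAI = 339 / 44 = 7.7045 ≈ 7.70 m^3/ha/yr

7.70 m^3/ha/yr


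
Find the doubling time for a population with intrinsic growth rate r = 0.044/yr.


td = ln(2) / 0.044 = 0.693147 / 0.044 = 15.7533 ≈ 15.8 years

15.8 years


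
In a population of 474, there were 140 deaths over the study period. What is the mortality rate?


Mortality rate = 140 / 474 = 0.295359 ≈ 0.2954

0.2954


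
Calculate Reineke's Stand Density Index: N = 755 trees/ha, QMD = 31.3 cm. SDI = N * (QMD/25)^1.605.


QMD/25 = 31.3/25 = 1.252
(1.252)^1.605 = exp(1.605 * ln(1.252)) = exp(1.605 * 0.224742) = exp(0.360711) = 1.43435
SDI = 755 * 1.43435 = 1082.93 ≈ 1083

1083


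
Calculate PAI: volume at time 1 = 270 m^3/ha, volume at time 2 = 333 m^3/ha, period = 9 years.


PAI = (V2 - V1) / period = (333 - 270) / 9 = 63 / 9 = 7.00 m^3/ha/yr

7.00 m^3/ha/yr


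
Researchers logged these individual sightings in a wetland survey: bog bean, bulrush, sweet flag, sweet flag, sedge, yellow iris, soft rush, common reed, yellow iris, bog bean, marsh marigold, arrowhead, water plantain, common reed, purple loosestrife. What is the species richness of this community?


Total individuals logged = 15
Distinct species (count of individuals): bog bean (2), bulrush (1), sweet flag (2), sedge (1), yellow iris (2), soft rush (1), common reed (2), marsh marigold (1), arrowhead (1), water plantain (1), purple loosestrife (1)
Species richness = number of distinct species = 11

11


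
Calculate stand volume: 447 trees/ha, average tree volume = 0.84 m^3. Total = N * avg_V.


V_stand = 447 * 0.84 = 375.48 ≈ 375.5 m^3/ha

375.5 m^3/ha


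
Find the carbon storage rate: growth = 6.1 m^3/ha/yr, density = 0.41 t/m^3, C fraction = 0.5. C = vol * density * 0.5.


C = 6.1 * 0.41 * 0.5 = 1.2505 ≈ 1.25 t C/ha/yr

1.25 t C/ha/yr


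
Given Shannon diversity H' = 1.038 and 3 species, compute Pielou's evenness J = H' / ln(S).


ln(3) = 1.09861
J = H' / ln(S) = 1.038 / 1.09861 = 0.944830 ≈ 0.9448

0.9448


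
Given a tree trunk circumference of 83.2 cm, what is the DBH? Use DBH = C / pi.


DBH = C / pi = 83.2 / 3.141593 = 26.4834 ≈ 26.48 cm

26.48 cm


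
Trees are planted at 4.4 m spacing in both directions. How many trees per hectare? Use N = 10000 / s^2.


N = 10000 / 4.4^2 = 10000 / 19.36 = 516.529 ≈ 517 trees/ha

517 trees/ha


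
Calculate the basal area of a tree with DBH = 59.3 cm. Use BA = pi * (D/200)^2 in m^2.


D/200 = 59.3/200 = 0.2965 m
(D/200)^2 = 0.2965^2 = 0.08791225
BA = 3.141593 * 0.08791225 = 0.276185 ≈ 0.2762 m^2

0.2762 m^2


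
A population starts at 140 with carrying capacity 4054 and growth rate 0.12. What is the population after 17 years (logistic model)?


(K - N0)/N0 = (4054 - 140)/140 = 3914/140 = 27.9571
r*t = 0.12 * 17 = 2.04; exp(-2.04) = 0.130029
27.9571 * 0.130029 = 3.63523
1 + 3.63523 = 4.63523
N = 4054 / 4.63523 = 874.606 ≈ 875

875


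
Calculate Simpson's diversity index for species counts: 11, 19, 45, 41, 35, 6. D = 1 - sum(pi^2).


Total N = 11 + 19 + 45 + 41 + 35 + 6 = 157
Per-species terms:
  p = 11/157 = 0.070064; p^2 = 0.070064^2 = 0.004909
  p = 19/157 = 0.121019; p^2 = 0.121019^2 = 0.014646
  p = 45/157 = 0.286624; p^2 = 0.286624^2 = 0.082153
  p = 41/157 = 0.261146; p^2 = 0.261146^2 = 0.068197
  p = 35/157 = 0.222930; p^2 = 0.222930^2 = 0.049698
  p = 6/157 = 0.038217; p^2 = 0.038217^2 = 0.001461
sum(p^2) = 0.004909 + 0.014646 + 0.082153 + 0.068197 + 0.049698 + 0.001461 = 0.221064
D = 1 - 0.221064 = 0.778936 ≈ 0.7789

0.7789


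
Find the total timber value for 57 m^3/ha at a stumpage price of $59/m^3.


Value = 57 * 59 = $3363/ha

$3363/ha


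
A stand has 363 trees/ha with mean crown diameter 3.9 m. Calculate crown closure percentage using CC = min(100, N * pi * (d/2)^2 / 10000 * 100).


(d/2)^2 = (3.9/2)^2 = 1.95^2 = 3.8025
Crown area = 3.141593 * 3.8025 = 11.9459 m^2
N * area / 10000 * 100 = 363 * 11.9459 / 10000 * 100 = 43.3636
CC = min(100, 43.3636) = 43.3636 ≈ 43.4%

43.4%


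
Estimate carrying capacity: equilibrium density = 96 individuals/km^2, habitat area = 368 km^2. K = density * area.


K = 96 * 368 = 35328 individuals

35328 individuals


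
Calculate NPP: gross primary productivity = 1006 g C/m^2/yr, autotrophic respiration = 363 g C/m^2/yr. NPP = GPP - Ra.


NPP = GPP - Ra = 1006 - 363 = 643 g C/m^2/yr

643 g C/m^2/yr


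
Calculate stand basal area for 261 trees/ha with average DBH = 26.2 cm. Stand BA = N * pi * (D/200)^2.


(D/200)^2 = (26.2/200)^2 = 0.131^2 = 0.017161
Individual BA = 3.141593 * 0.017161 = 0.0539129 m^2
Stand BA = 261 * 0.0539129 = 14.0713 ≈ 14.07 m^2/ha

14.07 m^2/ha


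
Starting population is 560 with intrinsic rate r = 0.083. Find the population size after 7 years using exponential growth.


r*t = 0.083 * 7 = 0.581
exp(0.581) = 1.78783
N = 560 * 1.78783 = 1001.18 ≈ 1001

1001


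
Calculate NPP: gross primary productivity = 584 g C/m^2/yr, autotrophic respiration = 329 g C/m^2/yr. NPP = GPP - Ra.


NPP = GPP - Ra = 584 - 329 = 255 g C/m^2/yr

255 g C/m^2/yr


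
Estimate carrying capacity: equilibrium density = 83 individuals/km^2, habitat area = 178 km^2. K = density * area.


K = 83 * 178 = 14774 individuals

14774 individuals


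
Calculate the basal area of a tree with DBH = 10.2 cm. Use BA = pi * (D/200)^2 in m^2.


D/200 = 10.2/200 = 0.051 m
(D/200)^2 = 0.051^2 = 0.002601
BA = 3.141593 * 0.002601 = 0.00817128 ≈ 0.0082 m^2

0.0082 m^2


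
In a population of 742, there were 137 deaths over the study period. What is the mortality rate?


Mortality rate = 137 / 742 = 0.184636 ≈ 0.1846

0.1846


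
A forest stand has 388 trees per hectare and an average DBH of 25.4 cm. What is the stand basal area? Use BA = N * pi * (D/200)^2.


(D/200)^2 = (25.4/200)^2 = 0.127^2 = 0.016129
Individual BA = 3.141593 * 0.016129 = 0.0506708 m^2
Stand BA = 388 * 0.0506708 = 19.6603 ≈ 19.66 m^2/ha

19.66 m^2/ha


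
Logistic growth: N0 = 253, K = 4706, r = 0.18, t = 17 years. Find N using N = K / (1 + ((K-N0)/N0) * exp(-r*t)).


(K - N0)/N0 = (4706 - 253)/253 = 4453/253 = 17.6008
r*t = 0.18 * 17 = 3.06; exp(-3.06) = 0.0468877
17.6008 * 0.0468877 = 0.825261
1 + 0.825261 = 1.82526
N = 4706 / 1.82526 = 2578.26 ≈ 2578

2578


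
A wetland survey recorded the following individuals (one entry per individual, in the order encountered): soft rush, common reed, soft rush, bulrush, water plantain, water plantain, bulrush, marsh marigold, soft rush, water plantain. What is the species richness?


Total individuals logged = 10
Distinct species (count of individuals): soft rush (3), common reed (1), bulrush (2), water plantain (3), marsh marigold (1)
Species richness = number of distinct species = 5

5


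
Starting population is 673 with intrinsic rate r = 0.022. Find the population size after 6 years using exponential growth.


r*t = 0.022 * 6 = 0.132
exp(0.132) = 1.14111
N = 673 * 1.14111 = 767.967 ≈ 768

768


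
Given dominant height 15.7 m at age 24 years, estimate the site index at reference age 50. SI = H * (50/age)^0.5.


50/24 = 2.08333
(2.08333)^0.5 = 1.44337
SI = 15.7 * 1.44337 = 22.6609 ≈ 22.7 m

22.7 m


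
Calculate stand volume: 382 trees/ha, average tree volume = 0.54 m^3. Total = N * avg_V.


V_stand = 382 * 0.54 = 206.28 ≈ 206.3 m^3/ha

206.3 m^3/ha


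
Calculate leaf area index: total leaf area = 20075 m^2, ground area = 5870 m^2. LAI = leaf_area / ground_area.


LAI = 20075 / 5870 = 3.4199 ≈ 3.42

3.42


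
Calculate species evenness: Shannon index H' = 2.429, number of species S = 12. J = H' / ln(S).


ln(12) = 2.48491
J = H' / ln(S) = 2.429 / 2.48491 = 0.977500 ≈ 0.9775

0.9775


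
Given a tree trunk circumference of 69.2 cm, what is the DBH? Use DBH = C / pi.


DBH = C / pi = 69.2 / 3.141593 = 22.0270 ≈ 22.03 cm

22.03 cm


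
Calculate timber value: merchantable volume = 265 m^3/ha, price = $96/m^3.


Value = 265 * 96 = $25440/ha

$25440/ha


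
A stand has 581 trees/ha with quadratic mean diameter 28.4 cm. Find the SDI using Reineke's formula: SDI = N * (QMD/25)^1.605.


QMD/25 = 28.4/25 = 1.136
(1.136)^1.605 = exp(1.605 * ln(1.136)) = exp(1.605 * 0.127513) = exp(0.204658) = 1.22711
SDI = 581 * 1.22711 = 712.951 ≈ 713

713


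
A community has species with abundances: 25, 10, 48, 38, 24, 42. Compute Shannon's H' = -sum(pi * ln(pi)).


Total N = 25 + 10 + 48 + 38 + 24 + 42 = 187
Per-species terms:
  p = 25/187 = 0.133690; ln(p) = -2.012232; p*ln(p) = 0.133690 * (-2.012232) = -0.269015
  p = 10/187 = 0.053476; ln(p) = -2.928522; p*ln(p) = 0.053476 * (-2.928522) = -0.156606
  p = 48/187 = 0.256684; ln(p) = -1.359910; p*ln(p) = 0.256684 * (-1.359910) = -0.349067
  p = 38/187 = 0.203209; ln(p) = -1.593520; p*ln(p) = 0.203209 * (-1.593520) = -0.323818
  p = 24/187 = 0.128342; ln(p) = -2.053057; p*ln(p) = 0.128342 * (-2.053057) = -0.263493
  p = 42/187 = 0.224599; ln(p) = -1.493439; p*ln(p) = 0.224599 * (-1.493439) = -0.335425
sum(p*ln(p)) = (-0.269015) + (-0.156606) + (-0.349067) + (-0.323818) + (-0.263493) + (-0.335425) = -1.697424
H' = -(-1.697424) = 1.697424 ≈ 1.6974

1.6974


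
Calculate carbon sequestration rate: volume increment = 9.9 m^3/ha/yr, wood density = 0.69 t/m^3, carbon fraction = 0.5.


C = 9.9 * 0.69 * 0.5 = 3.4155 ≈ 3.42 t C/ha/yr

3.42 t C/ha/yr


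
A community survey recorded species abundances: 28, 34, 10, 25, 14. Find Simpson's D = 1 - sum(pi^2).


Total N = 28 + 34 + 10 + 25 + 14 = 111
Per-species terms:
  p = 28/111 = 0.252252; p^2 = 0.252252^2 = 0.063631
  p = 34/111 = 0.306306; p^2 = 0.306306^2 = 0.093823
  p = 10/111 = 0.090090; p^2 = 0.090090^2 = 0.008116
  p = 25/111 = 0.225225; p^2 = 0.225225^2 = 0.050726
  p = 14/111 = 0.126126; p^2 = 0.126126^2 = 0.015908
sum(p^2) = 0.063631 + 0.093823 + 0.008116 + 0.050726 + 0.015908 = 0.232204
D = 1 - 0.232204 = 0.767796 ≈ 0.7678

0.7678


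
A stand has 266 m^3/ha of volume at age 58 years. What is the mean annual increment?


MAI = 266 / 58 = 4.5862 ≈ 4.59 m^3/ha/yr

4.59 m^3/ha/yr


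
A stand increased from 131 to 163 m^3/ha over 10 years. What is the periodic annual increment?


PAI = (V2 - V1) / period = (163 - 131) / 10 = 32 / 10 = 3.20 m^3/ha/yr

3.20 m^3/ha/yr


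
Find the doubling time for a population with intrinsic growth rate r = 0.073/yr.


td = ln(2) / 0.073 = 0.693147 / 0.073 = 9.49516 ≈ 9.5 years

9.5 years


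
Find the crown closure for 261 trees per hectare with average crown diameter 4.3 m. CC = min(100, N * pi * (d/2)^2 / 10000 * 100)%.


(d/2)^2 = (4.3/2)^2 = 2.15^2 = 4.6225
Crown area = 3.141593 * 4.6225 = 14.5220 m^2
N * area / 10000 * 100 = 261 * 14.5220 / 10000 * 100 = 37.9024
CC = min(100, 37.9024) = 37.9024 ≈ 37.9%

37.9%


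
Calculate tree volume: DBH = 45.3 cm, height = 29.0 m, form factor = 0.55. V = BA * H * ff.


(D/200)^2 = (45.3/200)^2 = 0.2265^2 = 0.05130225
BA = 3.141593 * 0.05130225 = 0.161171 m^2
V = 0.161171 * 29.0 * 0.55 = 2.57068 ≈ 2.571 m^3

2.571 m^3


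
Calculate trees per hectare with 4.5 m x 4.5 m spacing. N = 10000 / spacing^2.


N = 10000 / 4.5^2 = 10000 / 20.25 = 493.827 ≈ 494 trees/ha

494 trees/ha


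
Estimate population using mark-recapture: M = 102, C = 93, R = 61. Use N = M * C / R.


N = M * C / R = 102 * 93 / 61 = 9486 / 61 = 155.51 ≈ 156

156 individuals


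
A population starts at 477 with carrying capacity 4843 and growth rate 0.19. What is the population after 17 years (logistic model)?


(K - N0)/N0 = (4843 - 477)/477 = 4366/477 = 9.15304
r*t = 0.19 * 17 = 3.23; exp(-3.23) = 0.0395575
9.15304 * 0.0395575 = 0.362071
1 + 0.362071 = 1.36207
N = 4843 / 1.36207 = 3555.62 ≈ 3556

3556


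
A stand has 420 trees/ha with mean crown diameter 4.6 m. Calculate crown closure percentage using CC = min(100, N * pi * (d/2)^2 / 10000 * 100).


(d/2)^2 = (4.6/2)^2 = 2.3^2 = 5.29
Crown area = 3.141593 * 5.29 = 16.6190 m^2
N * area / 10000 * 100 = 420 * 16.6190 / 10000 * 100 = 69.7998
CC = min(100, 69.7998) = 69.7998 ≈ 69.8%

69.8%


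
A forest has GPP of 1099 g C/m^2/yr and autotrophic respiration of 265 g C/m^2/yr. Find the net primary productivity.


NPP = GPP - Ra = 1099 - 265 = 834 g C/m^2/yr

834 g C/m^2/yr


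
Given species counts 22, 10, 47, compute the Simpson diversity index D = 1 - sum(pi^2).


Total N = 22 + 10 + 47 = 79
Per-species terms:
  p = 22/79 = 0.278481; p^2 = 0.278481^2 = 0.077552
  p = 10/79 = 0.126582; p^2 = 0.126582^2 = 0.016023
  p = 47/79 = 0.594937; p^2 = 0.594937^2 = 0.353950
sum(p^2) = 0.077552 + 0.016023 + 0.353950 = 0.447525
D = 1 - 0.447525 = 0.552475 ≈ 0.5525

0.5525


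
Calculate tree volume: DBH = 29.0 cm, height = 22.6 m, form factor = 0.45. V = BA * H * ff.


(D/200)^2 = (29.0/200)^2 = 0.145^2 = 0.021025
BA = 3.141593 * 0.021025 = 0.0660520 m^2
V = 0.0660520 * 22.6 * 0.45 = 0.671749 ≈ 0.672 m^3

0.672 m^3


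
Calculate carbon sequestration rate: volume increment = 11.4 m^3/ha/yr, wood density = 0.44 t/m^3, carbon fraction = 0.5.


C = 11.4 * 0.44 * 0.5 = 2.508 ≈ 2.51 t C/ha/yr

2.51 t C/ha/yr


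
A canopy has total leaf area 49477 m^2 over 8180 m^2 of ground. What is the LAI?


LAI = 49477 / 8180 = 6.0485 ≈ 6.05

6.05


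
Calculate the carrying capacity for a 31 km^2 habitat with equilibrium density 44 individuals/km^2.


K = 44 * 31 = 1364 individuals

1364 individuals


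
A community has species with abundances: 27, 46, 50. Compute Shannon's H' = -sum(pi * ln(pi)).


Total N = 27 + 46 + 50 = 123
Per-species terms:
  p = 27/123 = 0.219512; ln(p) = -1.516348; p*ln(p) = 0.219512 * (-1.516348) = -0.332857
  p = 46/123 = 0.373984; ln(p) = -0.983542; p*ln(p) = 0.373984 * (-0.983542) = -0.367829
  p = 50/123 = 0.406504; ln(p) = -0.900162; p*ln(p) = 0.406504 * (-0.900162) = -0.365919
sum(p*ln(p)) = (-0.332857) + (-0.367829) + (-0.365919) = -1.066605
H' = -(-1.066605) = 1.066605 ≈ 1.0666

1.0666


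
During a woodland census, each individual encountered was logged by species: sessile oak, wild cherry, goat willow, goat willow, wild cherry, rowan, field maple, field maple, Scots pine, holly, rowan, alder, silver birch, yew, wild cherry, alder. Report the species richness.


Total individuals logged = 16
Distinct species (count of individuals): sessile oak (1), wild cherry (3), goat willow (2), rowan (2), field maple (2), Scots pine (1), holly (1), alder (2), silver birch (1), yew (1)
Species richness = number of distinct species = 10

10


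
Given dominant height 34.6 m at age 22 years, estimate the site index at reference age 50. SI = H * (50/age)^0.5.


50/22 = 2.27273
(2.27273)^0.5 = 1.50756
SI = 34.6 * 1.50756 = 52.1616 ≈ 52.2 m

52.2 m


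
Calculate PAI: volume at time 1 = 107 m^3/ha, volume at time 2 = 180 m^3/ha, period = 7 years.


PAI = (V2 - V1) / period = (180 - 107) / 7 = 73 / 7 = 10.4286 ≈ 10.43 m^3/ha/yr

10.43 m^3/ha/yr


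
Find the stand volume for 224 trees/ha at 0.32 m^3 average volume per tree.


V_stand = 224 * 0.32 = 71.68 ≈ 71.7 m^3/ha

71.7 m^3/ha


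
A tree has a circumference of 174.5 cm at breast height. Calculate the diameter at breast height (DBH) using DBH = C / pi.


DBH = C / pi = 174.5 / 3.141593 = 55.5451 ≈ 55.55 cm

55.55 cm


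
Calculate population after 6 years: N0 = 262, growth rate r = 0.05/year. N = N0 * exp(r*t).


r*t = 0.05 * 6 = 0.3
exp(0.3) = 1.34986
N = 262 * 1.34986 = 353.663 ≈ 354

354


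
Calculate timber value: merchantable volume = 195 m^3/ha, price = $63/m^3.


Value = 195 * 63 = $12285/ha

$12285/ha


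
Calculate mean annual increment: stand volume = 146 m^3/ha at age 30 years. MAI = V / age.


MAI = 146 / 30 = 4.8667 ≈ 4.87 m^3/ha/yr

4.87 m^3/ha/yr


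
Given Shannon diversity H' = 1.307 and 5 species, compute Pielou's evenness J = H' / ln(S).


ln(5) = 1.60944
J = H' / ln(S) = 1.307 / 1.60944 = 0.812084 ≈ 0.8121

0.8121


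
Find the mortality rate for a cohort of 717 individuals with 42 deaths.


Mortality rate = 42 / 717 = 0.058577 ≈ 0.0586

0.0586


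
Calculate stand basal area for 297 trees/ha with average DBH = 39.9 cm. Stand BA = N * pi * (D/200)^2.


(D/200)^2 = (39.9/200)^2 = 0.1995^2 = 0.03980025
Individual BA = 3.141593 * 0.03980025 = 0.125036 m^2
Stand BA = 297 * 0.125036 = 37.1357 ≈ 37.14 m^2/ha

37.14 m^2/ha


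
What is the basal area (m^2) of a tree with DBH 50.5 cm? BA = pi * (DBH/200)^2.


D/200 = 50.5/200 = 0.2525 m
(D/200)^2 = 0.2525^2 = 0.06375625
BA = 3.141593 * 0.06375625 = 0.200296 ≈ 0.2003 m^2

0.2003 m^2


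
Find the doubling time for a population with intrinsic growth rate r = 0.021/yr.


td = ln(2) / 0.021 = 0.693147 / 0.021 = 33.0070 ≈ 33.0 years

33.0 years


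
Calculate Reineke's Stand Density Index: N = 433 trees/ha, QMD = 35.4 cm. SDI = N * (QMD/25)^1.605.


QMD/25 = 35.4/25 = 1.416
(1.416)^1.605 = exp(1.605 * ln(1.416)) = exp(1.605 * 0.347836) = exp(0.558277) = 1.74766
SDI = 433 * 1.74766 = 756.737 ≈ 757

757


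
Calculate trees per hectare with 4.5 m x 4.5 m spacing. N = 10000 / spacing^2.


N = 10000 / 4.5^2 = 10000 / 20.25 = 493.827 ≈ 494 trees/ha

494 trees/ha


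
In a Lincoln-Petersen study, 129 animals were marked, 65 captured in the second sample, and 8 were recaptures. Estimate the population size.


N = M * C / R = 129 * 65 / 8 = 8385 / 8 = 1048.13 ≈ 1048

1048 individuals


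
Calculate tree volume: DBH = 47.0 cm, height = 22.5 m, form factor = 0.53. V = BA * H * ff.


(D/200)^2 = (47.0/200)^2 = 0.235^2 = 0.055225
BA = 3.141593 * 0.055225 = 0.173494 m^2
V = 0.173494 * 22.5 * 0.53 = 2.06892 ≈ 2.069 m^3

2.069 m^3


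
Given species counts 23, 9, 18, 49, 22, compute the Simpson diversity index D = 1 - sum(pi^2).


Total N = 23 + 9 + 18 + 49 + 22 = 121
Per-species terms:
  p = 23/121 = 0.190083; p^2 = 0.190083^2 = 0.036132
  p = 9/121 = 0.074380; p^2 = 0.074380^2 = 0.005532
  p = 18/121 = 0.148760; p^2 = 0.148760^2 = 0.022130
  p = 49/121 = 0.404959; p^2 = 0.404959^2 = 0.163992
  p = 22/121 = 0.181818; p^2 = 0.181818^2 = 0.033058
sum(p^2) = 0.036132 + 0.005532 + 0.022130 + 0.163992 + 0.033058 = 0.260844
D = 1 - 0.260844 = 0.739156 ≈ 0.7392

0.7392


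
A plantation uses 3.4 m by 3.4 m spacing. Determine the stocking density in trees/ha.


N = 10000 / 3.4^2 = 10000 / 11.56 = 865.052 ≈ 865 trees/ha

865 trees/ha


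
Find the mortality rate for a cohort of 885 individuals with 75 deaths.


Mortality rate = 75 / 885 = 0.084746 ≈ 0.0847

0.0847


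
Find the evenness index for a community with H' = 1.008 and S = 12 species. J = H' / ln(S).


ln(12) = 2.48491
J = H' / ln(S) = 1.008 / 2.48491 = 0.405648 ≈ 0.4056

0.4056


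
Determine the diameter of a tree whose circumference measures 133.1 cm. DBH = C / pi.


DBH = C / pi = 133.1 / 3.141593 = 42.3670 ≈ 42.37 cm

42.37 cm


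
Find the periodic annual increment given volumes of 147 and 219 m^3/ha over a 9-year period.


PAI = (V2 - V1) / period = (219 - 147) / 9 = 72 / 9 = 8.00 m^3/ha/yr

8.00 m^3/ha/yr


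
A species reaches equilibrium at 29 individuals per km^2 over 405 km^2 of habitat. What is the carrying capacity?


K = 29 * 405 = 11745 individuals

11745 individuals


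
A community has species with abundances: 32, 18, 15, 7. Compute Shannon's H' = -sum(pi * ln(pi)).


Total N = 32 + 18 + 15 + 7 = 72
Per-species terms:
  p = 32/72 = 0.444444; ln(p) = -0.810931; p*ln(p) = 0.444444 * (-0.810931) = -0.360413
  p = 18/72 = 0.250000; ln(p) = -1.386294; p*ln(p) = 0.250000 * (-1.386294) = -0.346574
  p = 15/72 = 0.208333; ln(p) = -1.568618; p*ln(p) = 0.208333 * (-1.568618) = -0.326795
  p = 7/72 = 0.097222; ln(p) = -2.330758; p*ln(p) = 0.097222 * (-2.330758) = -0.226601
sum(p*ln(p)) = (-0.360413) + (-0.346574) + (-0.326795) + (-0.226601) = -1.260383
H' = -(-1.260383) = 1.260383 ≈ 1.2604

1.2604


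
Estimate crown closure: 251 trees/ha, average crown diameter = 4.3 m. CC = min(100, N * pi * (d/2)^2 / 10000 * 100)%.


(d/2)^2 = (4.3/2)^2 = 2.15^2 = 4.6225
Crown area = 3.141593 * 4.6225 = 14.5220 m^2
N * area / 10000 * 100 = 251 * 14.5220 / 10000 * 100 = 36.4502
CC = min(100, 36.4502) = 36.4502 ≈ 36.5%

36.5%


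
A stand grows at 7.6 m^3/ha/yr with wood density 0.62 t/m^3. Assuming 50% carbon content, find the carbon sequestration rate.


C = 7.6 * 0.62 * 0.5 = 2.356 ≈ 2.36 t C/ha/yr

2.36 t C/ha/yr


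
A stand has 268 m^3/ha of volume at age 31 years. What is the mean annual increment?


MAI = 268 / 31 = 8.6452 ≈ 8.65 m^3/ha/yr

8.65 m^3/ha/yr


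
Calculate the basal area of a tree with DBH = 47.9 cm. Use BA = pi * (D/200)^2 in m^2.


D/200 = 47.9/200 = 0.2395 m
(D/200)^2 = 0.2395^2 = 0.05736025
BA = 3.141593 * 0.05736025 = 0.180203 ≈ 0.1802 m^2

0.1802 m^2


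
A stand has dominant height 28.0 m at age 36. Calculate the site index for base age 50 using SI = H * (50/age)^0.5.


50/36 = 1.38889
(1.38889)^0.5 = 1.17851
SI = 28.0 * 1.17851 = 32.9983 ≈ 33.0 m

33.0 m


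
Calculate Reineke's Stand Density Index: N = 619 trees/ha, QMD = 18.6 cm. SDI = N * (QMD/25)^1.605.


QMD/25 = 18.6/25 = 0.744
(0.744)^1.605 = exp(1.605 * ln(0.744)) = exp(1.605 * (-0.295714)) = exp(-0.474621) = 0.622121
SDI = 619 * 0.622121 = 385.093 ≈ 385

385


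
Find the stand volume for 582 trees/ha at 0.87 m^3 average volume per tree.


V_stand = 582 * 0.87 = 506.34 ≈ 506.3 m^3/ha

506.3 m^3/ha


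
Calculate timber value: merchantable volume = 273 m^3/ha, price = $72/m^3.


Value = 273 * 72 = $19656/ha

$19656/ha


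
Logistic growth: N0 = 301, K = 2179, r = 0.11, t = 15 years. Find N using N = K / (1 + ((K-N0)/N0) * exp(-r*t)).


(K - N0)/N0 = (2179 - 301)/301 = 1878/301 = 6.23920
r*t = 0.11 * 15 = 1.65; exp(-1.65) = 0.192050
6.23920 * 0.192050 = 1.19824
1 + 1.19824 = 2.19824
N = 2179 / 2.19824 = 991.248 ≈ 991

991
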